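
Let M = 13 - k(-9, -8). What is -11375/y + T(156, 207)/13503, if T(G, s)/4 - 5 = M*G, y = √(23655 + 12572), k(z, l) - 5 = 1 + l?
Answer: 1340/1929 - 11375*√36227/36227 ≈ -59.069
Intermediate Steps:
k(z, l) = 6 + l (k(z, l) = 5 + (1 + l) = 6 + l)
M = 15 (M = 13 - (6 - 8) = 13 - 1*(-2) = 13 + 2 = 15)
y = √36227 ≈ 190.33
T(G, s) = 20 + 60*G (T(G, s) = 20 + 4*(15*G) = 20 + 60*G)
-11375/y + T(156, 207)/13503 = -11375*√36227/36227 + (20 + 60*156)/13503 = -11375*√36227/36227 + (20 + 9360)*(1/13503) = -11375*√36227/36227 + 9380*(1/13503) = -11375*√36227/36227 + 1340/1929 = 1340/1929 - 11375*√36227/36227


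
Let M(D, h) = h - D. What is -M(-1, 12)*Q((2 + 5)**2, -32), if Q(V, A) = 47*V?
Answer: -29939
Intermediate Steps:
-M(-1, 12)*Q((2 + 5)**2, -32) = -(12 - 1*(-1))*47*(2 + 5)**2 = -(12 + 1)*47*7**2 = -13*47*49 = -13*2303 = -1*29939 = -29939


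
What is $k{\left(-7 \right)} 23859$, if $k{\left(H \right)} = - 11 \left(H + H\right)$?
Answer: $3674286$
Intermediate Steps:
$k{\left(H \right)} = - 22 H$ ($k{\left(H \right)} = - 11 \cdot 2 H = - 22 H$)
$k{\left(-7 \right)} 23859 = \left(-22\right) \left(-7\right) 23859 = 154 \cdot 23859 = 3674286$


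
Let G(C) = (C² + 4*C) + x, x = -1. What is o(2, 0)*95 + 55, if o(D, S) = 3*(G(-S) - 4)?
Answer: -1370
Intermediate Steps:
G(C) = -1 + C² + 4*C (G(C) = (C² + 4*C) - 1 = -1 + C² + 4*C)
o(D, S) = -15 - 12*S + 3*S² (o(D, S) = 3*((-1 + (-S)² + 4*(-S)) - 4) = 3*((-1 + S² - 4*S) - 4) = 3*(-5 + S² - 4*S) = -15 - 12*S + 3*S²)
o(2, 0)*95 + 55 = (-15 - 12*0 + 3*0²)*95 + 55 = (-15 + 0 + 3*0)*95 + 55 = (-15 + 0 + 0)*95 + 55 = -15*95 + 55 = -1425 + 55 = -1370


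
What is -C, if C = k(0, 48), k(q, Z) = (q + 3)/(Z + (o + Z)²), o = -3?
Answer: -1/691 ≈ -0.0014472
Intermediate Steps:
k(q, Z) = (3 + q)/(Z + (-3 + Z)²) (k(q, Z) = (q + 3)/(Z + (-3 + Z)²) = (3 + q)/(Z + (-3 + Z)²))
C = 1/691 (C = (3 + 0)/(48 + (-3 + 48)²) = 3/(48 + 45²) = 3/(48 + 2025) = 3/2073 = (1/2073)*3 = 1/691 ≈ 0.0014472)
-C = -1*1/691 = -1/691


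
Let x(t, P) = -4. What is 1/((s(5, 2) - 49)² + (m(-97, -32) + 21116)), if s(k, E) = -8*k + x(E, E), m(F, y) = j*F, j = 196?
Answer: 1/10753 ≈ 9.2997e-5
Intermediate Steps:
m(F, y) = 196*F
s(k, E) = -4 - 8*k (s(k, E) = -8*k - 4 = -4 - 8*k)
1/((s(5, 2) - 49)² + (m(-97, -32) + 21116)) = 1/(((-4 - 8*5) - 49)² + (196*(-97) + 21116)) = 1/(((-4 - 40) - 49)² + (-19012 + 21116)) = 1/((-44 - 49)² + 2104) = 1/((-93)² + 2104) = 1/(8649 + 2104) = 1/10753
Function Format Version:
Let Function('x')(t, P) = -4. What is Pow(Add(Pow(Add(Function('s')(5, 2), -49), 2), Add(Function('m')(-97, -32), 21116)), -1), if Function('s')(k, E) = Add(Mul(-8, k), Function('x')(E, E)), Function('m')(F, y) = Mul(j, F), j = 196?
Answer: Rational(1, 10753) ≈ 9.2997e-5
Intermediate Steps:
Function('m')(F, y) = Mul(196, F)
Function('s')(k, E) = Add(-4, Mul(-8, k)) (Function('s')(k, E) = Add(Mul(-8, k), -4) = Add(-4, Mul(-8, k)))
Pow(Add(Pow(Add(Function('s')(5, 2), -49), 2), Add(Function('m')(-97, -32), 21116)), -1) = Pow(Add(Pow(Add(Add(-4, Mul(-8, 5)), -49), 2), Add(Mul(196, -97), 21116)), -1) = Pow(Add(Pow(Add(Add(-4, -40), -49), 2), Add(-19012, 21116)), -1) = Pow(Add(Pow(Add(-44, -49), 2), 2104), -1) = Pow(Add(Pow(-93, 2), 2104), -1) = Pow(Add(8649, 2104), -1) = Pow(10753, -1) = Rational(1, 10753)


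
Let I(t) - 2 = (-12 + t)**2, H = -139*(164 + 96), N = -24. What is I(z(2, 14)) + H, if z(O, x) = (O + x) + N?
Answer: -35738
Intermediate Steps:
z(O, x) = -24 + O + x (z(O, x) = (O + x) - 24 = -24 + O + x)
H = -36140 (H = -139*260 = -36140)
I(t) = 2 + (-12 + t)**2
I(z(2, 14)) + H = (2 + (-12 + (-24 + 2 + 14))**2) - 36140 = (2 + (-12 - 8)**2) - 36140 = (2 + (-20)**2) - 36140 = (2 + 400) - 36140 = 402 - 36140 = -35738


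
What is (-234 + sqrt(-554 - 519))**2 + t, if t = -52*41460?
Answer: -2155920 + (234 - I*sqrt(1073))**2 ≈ -2.1022e+6 - 15330.0*I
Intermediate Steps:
t = -2155920
(-234 + sqrt(-554 - 519))**2 + t = (-234 + sqrt(-554 - 519))**2 - 2155920 = (-234 + sqrt(-1073))**2 - 2155920 = (-234 + I*sqrt(1073))**2 - 2155920 = -2155920 + (-234 + I*sqrt(1073))**2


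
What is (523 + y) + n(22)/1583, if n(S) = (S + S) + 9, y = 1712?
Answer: 3538058/1583 ≈ 2235.0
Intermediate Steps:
n(S) = 9 + 2*S (n(S) = 2*S + 9 = 9 + 2*S)
(523 + y) + n(22)/1583 = (523 + 1712) + (9 + 2*22)/1583 = 2235 + (9 + 44)*(1/1583) = 2235 + 53*(1/1583) = 2235 + 53/1583 = 3538058/1583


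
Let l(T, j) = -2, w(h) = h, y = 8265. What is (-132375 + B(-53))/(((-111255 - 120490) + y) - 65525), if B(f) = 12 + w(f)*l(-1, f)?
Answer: 132257/289005 ≈ 0.45763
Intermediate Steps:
B(f) = 12 - 2*f (B(f) = 12 + f*(-2) = 12 - 2*f)
(-132375 + B(-53))/(((-111255 - 120490) + y) - 65525) = (-132375 + (12 - 2*(-53)))/(((-111255 - 120490) + 8265) - 65525) = (-132375 + (12 + 106))/((-231745 + 8265) - 65525) = (-132375 + 118)/(-223480 - 65525) = -132257/(-289005) = -132257*(-1/289005) = 132257/289005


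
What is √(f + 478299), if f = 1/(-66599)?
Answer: 10*√21214602034249/66599 ≈ 691.59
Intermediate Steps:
f = -1/66599 ≈ -1.5015e-5
√(f + 478299) = √(-1/66599 + 478299) = √(31854235100/66599) = 10*√21214602034249/66599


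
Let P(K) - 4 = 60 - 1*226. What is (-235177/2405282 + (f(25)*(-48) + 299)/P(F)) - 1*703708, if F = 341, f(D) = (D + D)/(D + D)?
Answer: -68551115975182/97413921 ≈ -7.0371e+5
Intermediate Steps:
f(D) = 1 (f(D) = (2*D)/((2*D)) = (2*D)*(1/(2*D)) = 1)
P(K) = -162 (P(K) = 4 + (60 - 1*226) = 4 + (60 - 226) = 4 - 166 = -162)
(-235177/2405282 + (f(25)*(-48) + 299)/P(F)) - 1*703708 = (-235177/2405282 + (1*(-48) + 299)/(-162)) - 1*703708 = (-235177*1/2405282 + (-48 + 299)*(-1/162)) - 703708 = (-235177/2405282 + 251*(-1/162)) - 703708 = (-235177/2405282 - 251/162) - 703708 = -160456114/97413921 - 703708 = -68551115975182/97413921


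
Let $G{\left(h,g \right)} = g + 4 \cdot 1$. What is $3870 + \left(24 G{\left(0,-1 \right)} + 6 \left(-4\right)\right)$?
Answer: $3918$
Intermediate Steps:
$G{\left(h,g \right)} = 4 + g$ ($G{\left(h,g \right)} = g + 4 = 4 + g$)
$3870 + \left(24 G{\left(0,-1 \right)} + 6 \left(-4\right)\right) = 3870 + \left(24 \left(4 - 1\right) + 6 \left(-4\right)\right) = 3870 + \left(24 \cdot 3 - 24\right) = 3870 + \left(72 - 24\right) = 3870 + 48 = 3918$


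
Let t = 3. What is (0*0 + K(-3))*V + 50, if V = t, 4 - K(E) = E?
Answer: 71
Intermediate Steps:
K(E) = 4 - E
V = 3
(0*0 + K(-3))*V + 50 = (0*0 + (4 - 1*(-3)))*3 + 50 = (0 + (4 + 3))*3 + 50 = (0 + 7)*3 + 50 = 7*3 + 50 = 21 + 50 = 71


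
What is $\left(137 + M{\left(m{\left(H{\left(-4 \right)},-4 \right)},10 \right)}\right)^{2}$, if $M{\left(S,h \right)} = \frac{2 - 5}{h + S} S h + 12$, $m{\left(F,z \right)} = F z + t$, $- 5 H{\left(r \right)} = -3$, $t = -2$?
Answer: $\frac{1459264}{49} \approx 29781.0$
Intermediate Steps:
$H{\left(r \right)} = \frac{3}{5}$ ($H{\left(r \right)} = \left(- \frac{1}{5}\right) \left(-3\right) = \frac{3}{5}$)
$m{\left(F,z \right)} = -2 + F z$ ($m{\left(F,z \right)} = F z - 2 = -2 + F z$)
$M{\left(S,h \right)} = 12 - \frac{3 S h}{S + h}$ ($M{\left(S,h \right)} = - \frac{3}{S + h} S h + 12 = - \frac{3 S}{S + h} h + 12 = - \frac{3 S h}{S + h} + 12 = 12 - \frac{3 S h}{S + h}$)
$\left(137 + M{\left(m{\left(H{\left(-4 \right)},-4 \right)},10 \right)}\right)^{2} = \left(137 + \frac{3 \left(4 \left(-2 + \frac{3}{5} \left(-4\right)\right) + 4 \cdot 10 - \left(-2 + \frac{3}{5} \left(-4\right)\right) 10\right)}{\left(-2 + \frac{3}{5} \left(-4\right)\right) + 10}\right)^{2} = \left(137 + \frac{3 \left(4 \left(-2 - \frac{12}{5}\right) + 40 - \left(-2 - \frac{12}{5}\right) 10\right)}{\left(-2 - \frac{12}{5}\right) + 10}\right)^{2} = \left(137 + \frac{3 \left(4 \left(- \frac{22}{5}\right) + 40 - \left(- \frac{22}{5}\right) 10\right)}{- \frac{22}{5} + 10}\right)^{2} = \left(137 + \frac{3 \left(- \frac{88}{5} + 40 + 44\right)}{\frac{28}{5}}\right)^{2} = \left(137 + 3 \cdot \frac{5}{28} \cdot \frac{332}{5}\right)^{2} = \left(137 + \frac{249}{7}\right)^{2} = \left(\frac{1208}{7}\right)^{2} = \frac{1459264}{49}$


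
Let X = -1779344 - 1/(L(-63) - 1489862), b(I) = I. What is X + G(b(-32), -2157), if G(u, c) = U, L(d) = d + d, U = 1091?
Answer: -2649575630963/1489988 ≈ -1.7783e+6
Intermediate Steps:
L(d) = 2*d
G(u, c) = 1091
X = -2651201207871/1489988 (X = -1779344 - 1/(2*(-63) - 1489862) = -1779344 - 1/(-126 - 1489862) = -1779344 - 1/(-1489988) = -1779344 - 1*(-1/1489988) = -1779344 + 1/1489988 = -2651201207871/1489988 ≈ -1.7793e+6)
X + G(b(-32), -2157) = -2651201207871/1489988 + 1091 = -2649575630963/1489988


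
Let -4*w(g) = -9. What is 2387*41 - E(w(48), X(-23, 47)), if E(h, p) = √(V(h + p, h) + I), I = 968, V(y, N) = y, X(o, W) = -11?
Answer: 97867 - √3837/2 ≈ 97836.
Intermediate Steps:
w(g) = 9/4 (w(g) = -¼*(-9) = 9/4)
E(h, p) = √(968 + h + p) (E(h, p) = √((h + p) + 968) = √(968 + h + p))
2387*41 - E(w(48), X(-23, 47)) = 2387*41 - √(968 + 9/4 - 11) = 97867 - √(3837/4) = 97867 - √3837/2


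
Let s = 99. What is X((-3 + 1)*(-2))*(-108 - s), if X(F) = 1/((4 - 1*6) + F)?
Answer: -207/2 ≈ -103.50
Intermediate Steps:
X(F) = 1/(-2 + F) (X(F) = 1/((4 - 6) + F) = 1/(-2 + F))
X((-3 + 1)*(-2))*(-108 - s) = (-108 - 1*99)/(-2 + (-3 + 1)*(-2)) = (-108 - 99)/(-2 - 2*(-2)) = -207/(-2 + 4) = -207/2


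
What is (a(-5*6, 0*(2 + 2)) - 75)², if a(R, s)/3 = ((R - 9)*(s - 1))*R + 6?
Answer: 12723489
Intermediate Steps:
a(R, s) = 18 + 3*R*(-1 + s)*(-9 + R) (a(R, s) = 3*(((R - 9)*(s - 1))*R + 6) = 3*(((-9 + R)*(-1 + s))*R + 6) = 3*(((-1 + s)*(-9 + R))*R + 6) = 3*(R*(-1 + s)*(-9 + R) + 6) = 3*(6 + R*(-1 + s)*(-9 + R)) = 18 + 3*R*(-1 + s)*(-9 + R))
(a(-5*6, 0*(2 + 2)) - 75)² = ((18 - 3*(-5*6)² + 27*(-5*6) - 27*(-5*6)*0*(2 + 2) + 3*(0*(2 + 2))*(-5*6)²) - 75)² = ((18 - 3*(-30)² + 27*(-30) - 27*(-30)*0*4 + 3*(0*4)*(-30)²) - 75)² = ((18 - 3*900 - 810 - 27*(-30)*0 + 3*0*900) - 75)² = ((18 - 2700 - 810 + 0 + 0) - 75)² = (-3492 - 75)² = (-3567)² = 12723489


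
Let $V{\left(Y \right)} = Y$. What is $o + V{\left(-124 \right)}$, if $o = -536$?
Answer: $-660$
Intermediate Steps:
$o + V{\left(-124 \right)} = -536 - 124 = -660$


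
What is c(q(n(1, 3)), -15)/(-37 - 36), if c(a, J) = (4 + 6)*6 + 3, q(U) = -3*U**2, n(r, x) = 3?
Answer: -63/73 ≈ -0.86301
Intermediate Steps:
c(a, J) = 63 (c(a, J) = 10*6 + 3 = 60 + 3 = 63)
c(q(n(1, 3)), -15)/(-37 - 36) = 63/(-37 - 36) = 63/(-73) = -1/73*63 = -63/73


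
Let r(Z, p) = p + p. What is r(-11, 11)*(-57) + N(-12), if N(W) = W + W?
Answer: -1278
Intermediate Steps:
r(Z, p) = 2*p
N(W) = 2*W
r(-11, 11)*(-57) + N(-12) = (2*11)*(-57) + 2*(-12) = 22*(-57) - 24 = -1254 - 24 = -1278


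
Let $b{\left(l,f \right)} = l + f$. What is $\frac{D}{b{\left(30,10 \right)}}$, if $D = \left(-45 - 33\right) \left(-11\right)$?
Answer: $\frac{429}{20} \approx 21.45$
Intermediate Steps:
$b{\left(l,f \right)} = f + l$
$D = 858$ ($D = \left(-78\right) \left(-11\right) = 858$)
$\frac{D}{b{\left(30,10 \right)}} = \frac{858}{10 + 30} = \frac{858}{40} = 858 \cdot \frac{1}{40} = \frac{429}{20}$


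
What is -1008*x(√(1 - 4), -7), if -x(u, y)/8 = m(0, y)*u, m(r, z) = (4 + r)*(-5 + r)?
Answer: -161280*I*√3 ≈ -2.7935e+5*I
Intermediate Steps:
m(r, z) = (-5 + r)*(4 + r)
x(u, y) = 160*u (x(u, y) = -8*(-20 + 0² - 1*0)*u = -8*(-20 + 0 + 0)*u = -(-160)*u = 160*u)
-1008*x(√(1 - 4), -7) = -161280*√(1 - 4) = -161280*√(-3) = -161280*I*√3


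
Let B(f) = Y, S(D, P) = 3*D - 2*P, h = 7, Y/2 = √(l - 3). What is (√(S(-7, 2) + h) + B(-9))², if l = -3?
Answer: -42 - 24*√3 ≈ -83.569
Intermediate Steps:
Y = 2*I*√6 (Y = 2*√(-3 - 3) = 2*√(-6) = 2*(I*√6) = 2*I*√6 ≈ 4.899*I)
S(D, P) = -2*P + 3*D
B(f) = 2*I*√6
(√(S(-7, 2) + h) + B(-9))² = (√((-2*2 + 3*(-7)) + 7) + 2*I*√6)² = (√((-4 - 21) + 7) + 2*I*√6)² = (√(-25 + 7) + 2*I*√6)² = (√(-18) + 2*I*√6)² = (3*I*√2 + 2*I*√6)² = (2*I*√6 + 3*I*√2)²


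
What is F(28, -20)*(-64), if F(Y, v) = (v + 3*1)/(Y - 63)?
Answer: -1088/35 ≈ -31.086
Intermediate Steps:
F(Y, v) = (3 + v)/(-63 + Y) (F(Y, v) = (v + 3)/(-63 + Y) = (3 + v)/(-63 + Y))
F(28, -20)*(-64) = ((3 - 20)/(-63 + 28))*(-64) = (-17/(-35))*(-64) = -1/35*(-17)*(-64) = (17/35)*(-64) = -1088/35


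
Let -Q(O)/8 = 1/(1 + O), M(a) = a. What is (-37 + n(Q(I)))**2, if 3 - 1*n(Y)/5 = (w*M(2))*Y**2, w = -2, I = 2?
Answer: 1170724/81 ≈ 14453.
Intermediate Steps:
Q(O) = -8/(1 + O)
n(Y) = 15 + 20*Y**2 (n(Y) = 15 - 5*(-2*2)*Y**2 = 15 - (-20)*Y**2 = 15 + 20*Y**2)
(-37 + n(Q(I)))**2 = (-37 + (15 + 20*(-8/(1 + 2))**2))**2 = (-37 + (15 + 20*(-8/3)**2))**2 = (-37 + (15 + 20*(64/9)))**2 = (-37 + (15 + 1280/9))**2 = (-37 + 1415/9)**2 = (1082/9)**2 = 1170724/81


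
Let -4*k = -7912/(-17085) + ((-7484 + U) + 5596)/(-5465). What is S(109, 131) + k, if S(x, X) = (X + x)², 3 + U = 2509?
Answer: 430246117589/7469562 ≈ 57600.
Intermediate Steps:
U = 2506 (U = -3 + 2509 = 2506)
k = -653611/7469562 (k = -(-7912/(-17085) + ((-7484 + 2506) + 5596)/(-5465))/4 = -(-7912*(-1/17085) + (-4978 + 5596)*(-1/5465))/4 = -(7912/17085 + 618*(-1/5465))/4 = -(7912/17085 - 618/5465)/4 = -¼*1307222/3734781 = -653611/7469562 ≈ -0.087503)
S(109, 131) + k = (131 + 109)² - 653611/7469562 = 240² - 653611/7469562 = 57600 - 653611/7469562 = 430246117589/7469562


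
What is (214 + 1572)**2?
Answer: 3189796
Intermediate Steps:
(214 + 1572)**2 = 1786**2 = 3189796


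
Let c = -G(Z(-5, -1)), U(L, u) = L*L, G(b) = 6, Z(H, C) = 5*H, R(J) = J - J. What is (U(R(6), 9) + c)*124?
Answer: -744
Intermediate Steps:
R(J) = 0
U(L, u) = L²
c = -6 (c = -1*6 = -6)
(U(R(6), 9) + c)*124 = (0² - 6)*124 = (0 - 6)*124 = -6*124 = -744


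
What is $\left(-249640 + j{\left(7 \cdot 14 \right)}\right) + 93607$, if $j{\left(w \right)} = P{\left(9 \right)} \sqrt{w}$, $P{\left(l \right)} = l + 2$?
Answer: $-156033 + 77 \sqrt{2} \approx -1.5592 \cdot 10^{5}$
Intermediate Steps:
$P{\left(l \right)} = 2 + l$
$j{\left(w \right)} = 11 \sqrt{w}$ ($j{\left(w \right)} = \left(2 + 9\right) \sqrt{w} = 11 \sqrt{w}$)
$\left(-249640 + j{\left(7 \cdot 14 \right)}\right) + 93607 = \left(-249640 + 11 \sqrt{7 \cdot 14}\right) + 93607 = \left(-249640 + 11 \sqrt{98}\right) + 93607 = \left(-249640 + 11 \cdot 7 \sqrt{2}\right) + 93607 = \left(-249640 + 77 \sqrt{2}\right) + 93607 = -156033 + 77 \sqrt{2}$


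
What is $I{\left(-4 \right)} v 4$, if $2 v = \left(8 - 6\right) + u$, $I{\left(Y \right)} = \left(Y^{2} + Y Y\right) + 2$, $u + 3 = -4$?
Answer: $-340$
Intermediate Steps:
$u = -7$ ($u = -3 - 4 = -7$)
$I{\left(Y \right)} = 2 + 2 Y^{2}$ ($I{\left(Y \right)} = \left(Y^{2} + Y^{2}\right) + 2 = 2 Y^{2} + 2 = 2 + 2 Y^{2}$)
$v = - \frac{5}{2}$ ($v = \frac{\left(8 - 6\right) - 7}{2} = \frac{2 - 7}{2} = \frac{1}{2} \left(-5\right) = - \frac{5}{2} \approx -2.5$)
$I{\left(-4 \right)} v 4 = \left(2 + 2 \left(-4\right)^{2}\right) \left(- \frac{5}{2}\right) 4 = \left(2 + 2 \cdot 16\right) \left(- \frac{5}{2}\right) 4 = \left(2 + 32\right) \left(- \frac{5}{2}\right) 4 = 34 \left(- \frac{5}{2}\right) 4 = \left(-85\right) 4 = -340$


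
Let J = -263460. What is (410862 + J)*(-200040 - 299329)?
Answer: -73607989338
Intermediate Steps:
(410862 + J)*(-200040 - 299329) = (410862 - 263460)*(-200040 - 299329) = 147402*(-499369) = -73607989338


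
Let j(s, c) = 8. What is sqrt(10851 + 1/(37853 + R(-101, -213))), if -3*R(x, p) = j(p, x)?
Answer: 12*sqrt(971603787091)/113551 ≈ 104.17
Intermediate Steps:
R(x, p) = -8/3 (R(x, p) = -1/3*8 = -8/3)
sqrt(10851 + 1/(37853 + R(-101, -213))) = sqrt(10851 + 1/(37853 - 8/3)) = sqrt(10851 + 1/(113551/3)) = sqrt(10851 + 3/113551) = sqrt(1232141904/113551) = 12*sqrt(971603787091)/113551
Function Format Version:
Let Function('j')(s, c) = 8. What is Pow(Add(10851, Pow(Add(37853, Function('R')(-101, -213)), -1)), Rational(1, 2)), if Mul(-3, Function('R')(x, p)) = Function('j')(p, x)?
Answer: Mul(Rational(12, 113551), Pow(971603787091, Rational(1, 2))) ≈ 104.17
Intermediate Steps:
Function('R')(x, p) = Rational(-8, 3) (Function('R')(x, p) = Mul(Rational(-1, 3), 8) = Rational(-8, 3))
Pow(Add(10851, Pow(Add(37853, Function('R')(-101, -213)), -1)), Rational(1, 2)) = Pow(Add(10851, Pow(Add(37853, Rational(-8, 3)), -1)), Rational(1, 2)) = Pow(Add(10851, Pow(Rational(113551, 3), -1)), Rational(1, 2)) = Pow(Add(10851, Rational(3, 113551)), Rational(1, 2)) = Pow(Rational(1232141904, 113551), Rational(1, 2)) = Mul(Rational(12, 113551), Pow(971603787091, Rational(1, 2)))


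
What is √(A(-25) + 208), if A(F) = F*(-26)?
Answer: √858 ≈ 29.292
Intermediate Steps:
A(F) = -26*F
√(A(-25) + 208) = √(-26*(-25) + 208) = √(650 + 208) = √858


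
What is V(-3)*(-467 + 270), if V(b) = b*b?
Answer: -1773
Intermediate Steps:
V(b) = b**2
V(-3)*(-467 + 270) = (-3)**2*(-467 + 270) = 9*(-197) = -1773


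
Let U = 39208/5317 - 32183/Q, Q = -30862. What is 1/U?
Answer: 12622558/106242639 ≈ 0.11881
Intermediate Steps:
U = 106242639/12622558 (U = 39208/5317 - 32183/(-30862) = 39208*(1/5317) - 32183*(-1/30862) = 3016/409 + 32183/30862 = 106242639/12622558 ≈ 8.4169)
1/U = 1/(106242639/12622558) = 12622558/106242639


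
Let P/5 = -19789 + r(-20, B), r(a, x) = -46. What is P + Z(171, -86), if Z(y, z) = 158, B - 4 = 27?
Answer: -99017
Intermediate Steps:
B = 31 (B = 4 + 27 = 31)
P = -99175 (P = 5*(-19789 - 46) = 5*(-19835) = -99175)
P + Z(171, -86) = -99175 + 158 = -99017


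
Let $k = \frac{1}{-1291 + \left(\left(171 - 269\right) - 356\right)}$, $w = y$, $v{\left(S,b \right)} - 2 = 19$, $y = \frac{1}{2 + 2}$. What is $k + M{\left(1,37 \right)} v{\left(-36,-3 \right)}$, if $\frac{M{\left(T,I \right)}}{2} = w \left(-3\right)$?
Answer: $- \frac{109937}{3490} \approx -31.501$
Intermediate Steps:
$y = \frac{1}{4} \approx 0.25$
$v{\left(S,b \right)} = 21$ ($v{\left(S,b \right)} = 2 + 19 = 21$)
$w = \frac{1}{4} \approx 0.25$
$M{\left(T,I \right)} = - \frac{3}{2}$ ($M{\left(T,I \right)} = 2 \cdot \frac{1}{4} \left(-3\right) = 2 \left(- \frac{3}{4}\right) = - \frac{3}{2}$)
$k = - \frac{1}{1745}$ ($k = \frac{1}{-1291 - 454} = \frac{1}{-1745} = - \frac{1}{1745} \approx -0.00057307$)
$k + M{\left(1,37 \right)} v{\left(-36,-3 \right)} = - \frac{1}{1745} - \frac{63}{2} = - \frac{109937}{3490}$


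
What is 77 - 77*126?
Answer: -9625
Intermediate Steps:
77 - 77*126 = 77 - 9702 = -9625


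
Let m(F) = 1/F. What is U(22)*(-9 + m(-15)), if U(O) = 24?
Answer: -1088/5 ≈ -217.60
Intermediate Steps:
U(22)*(-9 + m(-15)) = 24*(-9 + 1/(-15)) = 24*(-9 - 1/15) = 24*(-136/15) = -1088/5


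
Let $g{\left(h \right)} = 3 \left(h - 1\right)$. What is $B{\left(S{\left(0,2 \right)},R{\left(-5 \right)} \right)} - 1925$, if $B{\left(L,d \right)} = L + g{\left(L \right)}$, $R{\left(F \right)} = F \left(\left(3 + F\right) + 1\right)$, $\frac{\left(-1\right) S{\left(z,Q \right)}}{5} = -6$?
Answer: $-1808$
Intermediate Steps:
$S{\left(z,Q \right)} = 30$ ($S{\left(z,Q \right)} = \left(-5\right) \left(-6\right) = 30$)
$g{\left(h \right)} = -3 + 3 h$ ($g{\left(h \right)} = 3 \left(-1 + h\right) = -3 + 3 h$)
$R{\left(F \right)} = F \left(4 + F\right)$
$B{\left(L,d \right)} = -3 + 4 L$ ($B{\left(L,d \right)} = L + \left(-3 + 3 L\right) = -3 + 4 L$)
$B{\left(S{\left(0,2 \right)},R{\left(-5 \right)} \right)} - 1925 = \left(-3 + 4 \cdot 30\right) - 1925 = \left(-3 + 120\right) - 1925 = 117 - 1925 = -1808$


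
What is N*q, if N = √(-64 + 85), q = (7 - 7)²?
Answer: 0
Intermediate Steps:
q = 0 (q = 0² = 0)
N = √21 ≈ 4.5826
N*q = √21*0 = 0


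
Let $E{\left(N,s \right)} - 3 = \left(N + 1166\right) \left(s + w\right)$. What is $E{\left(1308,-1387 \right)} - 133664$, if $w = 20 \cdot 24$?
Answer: $-2377579$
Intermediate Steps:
$w = 480$
$E{\left(N,s \right)} = 3 + \left(480 + s\right) \left(1166 + N\right)$ ($E{\left(N,s \right)} = 3 + \left(N + 1166\right) \left(s + 480\right) = 3 + \left(1166 + N\right) \left(480 + s\right) = 3 + \left(480 + s\right) \left(1166 + N\right)$)
$E{\left(1308,-1387 \right)} - 133664 = \left(559683 + 480 \cdot 1308 + 1166 \left(-1387\right) + 1308 \left(-1387\right)\right) - 133664 = \left(559683 + 627840 - 1617242 - 1814196\right) - 133664 = -2243915 - 133664 = -2377579$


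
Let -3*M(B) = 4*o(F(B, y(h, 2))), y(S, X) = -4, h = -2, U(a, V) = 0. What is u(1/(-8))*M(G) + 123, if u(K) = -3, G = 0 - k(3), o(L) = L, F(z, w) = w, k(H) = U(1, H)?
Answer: 107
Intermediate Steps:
k(H) = 0
G = 0 (G = 0 - 1*0 = 0 + 0 = 0)
M(B) = 16/3 (M(B) = -4*(-4)/3 = -⅓*(-16) = 16/3)
u(1/(-8))*M(G) + 123 = -3*16/3 + 123 = -16 + 123 = 107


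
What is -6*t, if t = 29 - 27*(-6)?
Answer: -1146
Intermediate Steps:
t = 191 (t = 29 + 162 = 191)
-6*t = -6*191 = -1*1146 = -1146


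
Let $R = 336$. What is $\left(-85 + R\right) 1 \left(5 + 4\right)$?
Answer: $2259$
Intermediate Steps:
$\left(-85 + R\right) 1 \left(5 + 4\right) = \left(-85 + 336\right) 1 \left(5 + 4\right) = 251 \cdot 1 \cdot 9 = 251 \cdot 9 = 2259$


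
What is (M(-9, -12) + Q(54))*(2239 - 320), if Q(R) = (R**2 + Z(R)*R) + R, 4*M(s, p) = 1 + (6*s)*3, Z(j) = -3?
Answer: 21245249/4 ≈ 5.3113e+6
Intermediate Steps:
M(s, p) = 1/4 + 9*s/2 (M(s, p) = (1 + (6*s)*3)/4 = (1 + 18*s)/4 = 1/4 + 9*s/2)
Q(R) = R**2 - 2*R (Q(R) = (R**2 - 3*R) + R = R**2 - 2*R)
(M(-9, -12) + Q(54))*(2239 - 320) = ((1/4 + (9/2)*(-9)) + 54*(-2 + 54))*(2239 - 320) = ((1/4 - 81/2) + 54*52)*1919 = (-161/4 + 2808)*1919 = (11071/4)*1919 = 21245249/4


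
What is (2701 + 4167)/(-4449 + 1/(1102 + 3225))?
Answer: -14858918/9625411 ≈ -1.5437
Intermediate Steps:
(2701 + 4167)/(-4449 + 1/(1102 + 3225)) = 6868/(-4449 + 1/4327) = 6868/(-19250822/4327) = 6868*(-4327/19250822) = -14858918/9625411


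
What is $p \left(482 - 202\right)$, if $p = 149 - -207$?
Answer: $99680$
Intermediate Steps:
$p = 356$ ($p = 149 + 207 = 356$)
$p \left(482 - 202\right) = 356 \left(482 - 202\right) = 356 \cdot 280 = 99680$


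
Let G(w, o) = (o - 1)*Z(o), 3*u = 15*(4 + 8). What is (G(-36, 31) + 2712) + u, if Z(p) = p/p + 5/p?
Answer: 87012/31 ≈ 2806.8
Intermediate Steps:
u = 60 (u = (15*(4 + 8))/3 = (15*12)/3 = (⅓)*180 = 60)
Z(p) = 1 + 5/p
G(w, o) = (-1 + o)*(5 + o)/o (G(w, o) = (o - 1)*((5 + o)/o) = (-1 + o)*((5 + o)/o) = (-1 + o)*(5 + o)/o)
(G(-36, 31) + 2712) + u = ((4 + 31 - 5/31) + 2712) + 60 = (1080/31 + 2712) + 60 = 85152/31 + 60 = 87012/31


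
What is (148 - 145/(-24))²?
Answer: 13667809/576 ≈ 23729.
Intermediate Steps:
(148 - 145/(-24))² = (148 - 145*(-1/24))² = (148 + 145/24)² = (3697/24)² = 13667809/576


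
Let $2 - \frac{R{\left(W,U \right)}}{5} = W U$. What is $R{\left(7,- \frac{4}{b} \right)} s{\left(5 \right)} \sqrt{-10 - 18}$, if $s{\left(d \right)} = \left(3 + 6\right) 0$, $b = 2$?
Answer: $0$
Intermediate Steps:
$R{\left(W,U \right)} = 10 - 5 U W$ ($R{\left(W,U \right)} = 10 - 5 W U = 10 - 5 U W$)
$s{\left(d \right)} = 0$ ($s{\left(d \right)} = 9 \cdot 0 = 0$)
$R{\left(7,- \frac{4}{b} \right)} s{\left(5 \right)} \sqrt{-10 - 18} = \left(10 - 5 \left(- \frac{4}{2}\right) 7\right) 0 \sqrt{-10 - 18} = \left(10 - 5 \left(\left(-4\right) \frac{1}{2}\right) 7\right) 0 \sqrt{-28} = \left(10 - \left(-10\right) 7\right) 0 \cdot 2 i \sqrt{7} = \left(10 + 70\right) 0 \cdot 2 i \sqrt{7} = 80 \cdot 0 \cdot 2 i \sqrt{7} = 0 \cdot 2 i \sqrt{7} = 0$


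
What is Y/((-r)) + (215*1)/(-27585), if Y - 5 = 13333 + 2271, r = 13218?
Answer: -28894409/24307902 ≈ -1.1887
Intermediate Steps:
Y = 15609 (Y = 5 + (13333 + 2271) = 5 + 15604 = 15609)
Y/((-r)) + (215*1)/(-27585) = 15609/((-1*13218)) + (215*1)/(-27585) = 15609/(-13218) + 215*(-1/27585) = 15609*(-1/13218) - 43/5517 = -5203/4406 - 43/5517 = -28894409/24307902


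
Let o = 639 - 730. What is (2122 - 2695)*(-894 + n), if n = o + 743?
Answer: 138666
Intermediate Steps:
o = -91
n = 652 (n = -91 + 743 = 652)
(2122 - 2695)*(-894 + n) = (2122 - 2695)*(-894 + 652) = -573*(-242) = 138666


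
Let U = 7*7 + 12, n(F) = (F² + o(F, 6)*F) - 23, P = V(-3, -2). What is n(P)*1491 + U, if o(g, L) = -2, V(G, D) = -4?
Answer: 1552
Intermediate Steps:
P = -4
n(F) = -23 + F² - 2*F (n(F) = (F² - 2*F) - 23 = -23 + F² - 2*F)
U = 61 (U = 49 + 12 = 61)
n(P)*1491 + U = (-23 + (-4)² - 2*(-4))*1491 + 61 = (-23 + 16 + 8)*1491 + 61 = 1*1491 + 61 = 1491 + 61 = 1552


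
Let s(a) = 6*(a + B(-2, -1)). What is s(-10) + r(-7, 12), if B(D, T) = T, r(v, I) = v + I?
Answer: -61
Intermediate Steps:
r(v, I) = I + v
s(a) = -6 + 6*a (s(a) = 6*(a - 1) = 6*(-1 + a) = -6 + 6*a)
s(-10) + r(-7, 12) = (-6 + 6*(-10)) + (12 - 7) = (-6 - 60) + 5 = -66 + 5 = -61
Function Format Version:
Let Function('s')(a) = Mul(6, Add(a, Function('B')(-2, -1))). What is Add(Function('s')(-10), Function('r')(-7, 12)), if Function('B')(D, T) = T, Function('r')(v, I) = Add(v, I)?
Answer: -61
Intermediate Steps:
Function('r')(v, I) = Add(I, v)
Function('s')(a) = Add(-6, Mul(6, a)) (Function('s')(a) = Mul(6, Add(a, -1)) = Mul(6, Add(-1, a)) = Add(-6, Mul(6, a)))
Add(Function('s')(-10), Function('r')(-7, 12)) = Add(Add(-6, Mul(6, -10)), Add(12, -7)) = Add(Add(-6, -60), 5) = Add(-66, 5) = -61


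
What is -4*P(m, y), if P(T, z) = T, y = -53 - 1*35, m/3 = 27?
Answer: -324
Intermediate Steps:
m = 81 (m = 3*27 = 81)
y = -88 (y = -53 - 35 = -88)
-4*P(m, y) = -4*81 = -324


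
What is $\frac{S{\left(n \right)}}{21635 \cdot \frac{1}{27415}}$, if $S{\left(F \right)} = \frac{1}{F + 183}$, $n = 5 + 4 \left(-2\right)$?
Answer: $\frac{5483}{778860} \approx 0.0070398$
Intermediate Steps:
$n = -3$ ($n = 5 - 8 = -3$)
$S{\left(F \right)} = \frac{1}{183 + F}$
$\frac{S{\left(n \right)}}{21635 \cdot \frac{1}{27415}} = \frac{1}{\left(183 - 3\right) \frac{21635}{27415}} = \frac{1}{180 \cdot 21635 \cdot \frac{1}{27415}} = \frac{1}{180 \cdot \frac{4327}{5483}} = \frac{1}{180} \cdot \frac{5483}{4327} = \frac{5483}{778860}$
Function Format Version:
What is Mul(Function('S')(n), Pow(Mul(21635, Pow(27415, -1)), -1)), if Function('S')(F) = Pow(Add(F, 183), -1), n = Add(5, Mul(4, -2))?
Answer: Rational(5483, 778860) ≈ 0.0070398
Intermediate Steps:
n = -3 (n = Add(5, -8) = -3)
Function('S')(F) = Pow(Add(183, F), -1)
Mul(Function('S')(n), Pow(Mul(21635, Pow(27415, -1)), -1)) = Mul(Pow(Add(183, -3), -1), Pow(Mul(21635, Pow(27415, -1)), -1)) = Mul(Pow(180, -1), Pow(Mul(21635, Rational(1, 27415)), -1)) = Mul(Rational(1, 180), Pow(Rational(4327, 5483), -1)) = Mul(Rational(1, 180), Rational(5483, 4327)) = Rational(5483, 778860)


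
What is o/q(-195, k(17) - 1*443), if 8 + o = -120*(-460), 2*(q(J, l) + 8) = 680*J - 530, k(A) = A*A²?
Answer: -55192/66573 ≈ -0.82904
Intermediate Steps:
k(A) = A³
q(J, l) = -273 + 340*J (q(J, l) = -8 + (680*J - 530)/2 = -8 + (-530 + 680*J)/2 = -8 + (-265 + 340*J) = -273 + 340*J)
o = 55192 (o = -8 - 120*(-460) = -8 + 55200 = 55192)
o/q(-195, k(17) - 1*443) = 55192/(-273 + 340*(-195)) = 55192/(-273 - 66300) = 55192/(-66573) = 55192*(-1/66573) = -55192/66573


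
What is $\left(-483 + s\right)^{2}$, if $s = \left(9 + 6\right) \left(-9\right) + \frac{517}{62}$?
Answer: $\frac{1428764401}{3844} \approx 3.7169 \cdot 10^{5}$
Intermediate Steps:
$s = - \frac{7853}{62}$ ($s = 15 \left(-9\right) + 517 \cdot \frac{1}{62} = -135 + \frac{517}{62} = - \frac{7853}{62} \approx -126.66$)
$\left(-483 + s\right)^{2} = \left(-483 - \frac{7853}{62}\right)^{2} = \left(- \frac{37799}{62}\right)^{2} = \frac{1428764401}{3844}$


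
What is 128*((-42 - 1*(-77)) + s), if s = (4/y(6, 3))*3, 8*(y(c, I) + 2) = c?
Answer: 16256/5 ≈ 3251.2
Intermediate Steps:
y(c, I) = -2 + c/8
s = -48/5 (s = (4/(-2 + (⅛)*6))*3 = (4/(-2 + ¾))*3 = (4/(-5/4))*3 = -⅘*4*3 = -16/5*3 = -48/5 ≈ -9.6000)
128*((-42 - 1*(-77)) + s) = 128*((-42 - 1*(-77)) - 48/5) = 128*((-42 + 77) - 48/5) = 128*(35 - 48/5) = 128*(127/5) = 16256/5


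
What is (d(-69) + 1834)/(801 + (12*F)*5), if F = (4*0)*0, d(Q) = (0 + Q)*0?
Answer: 1834/801 ≈ 2.2896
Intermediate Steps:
d(Q) = 0 (d(Q) = Q*0 = 0)
F = 0 (F = 0*0 = 0)
(d(-69) + 1834)/(801 + (12*F)*5) = (0 + 1834)/(801 + (12*0)*5) = 1834/(801 + 0*5) = 1834/(801 + 0) = 1834/801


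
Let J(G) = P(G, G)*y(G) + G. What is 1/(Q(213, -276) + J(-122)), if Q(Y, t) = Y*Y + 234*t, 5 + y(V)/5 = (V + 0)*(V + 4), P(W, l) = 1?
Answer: 1/52618 ≈ 1.9005e-5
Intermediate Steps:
y(V) = -25 + 5*V*(4 + V) (y(V) = -25 + 5*((V + 0)*(V + 4)) = -25 + 5*(V*(4 + V)) = -25 + 5*V*(4 + V))
Q(Y, t) = Y**2 + 234*t
J(G) = -25 + 5*G**2 + 21*G (J(G) = 1*(-25 + 5*G**2 + 20*G) + G = (-25 + 5*G**2 + 20*G) + G = -25 + 5*G**2 + 21*G)
1/(Q(213, -276) + J(-122)) = 1/((213**2 + 234*(-276)) + (-25 + 5*(-122)**2 + 21*(-122))) = 1/((45369 - 64584) + (-25 + 5*14884 - 2562)) = 1/(-19215 + (-25 + 74420 - 2562)) = 1/(-19215 + 71833) = 1/52618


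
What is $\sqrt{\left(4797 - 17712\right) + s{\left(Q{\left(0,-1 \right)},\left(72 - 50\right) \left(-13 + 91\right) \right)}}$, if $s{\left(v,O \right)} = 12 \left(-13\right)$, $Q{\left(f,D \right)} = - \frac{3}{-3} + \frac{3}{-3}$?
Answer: $i \sqrt{13071} \approx 114.33 i$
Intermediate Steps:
$Q{\left(f,D \right)} = 0$ ($Q{\left(f,D \right)} = \left(-3\right) \left(- \frac{1}{3}\right) + 3 \left(- \frac{1}{3}\right) = 1 - 1 = 0$)
$s{\left(v,O \right)} = -156$
$\sqrt{\left(4797 - 17712\right) + s{\left(Q{\left(0,-1 \right)},\left(72 - 50\right) \left(-13 + 91\right) \right)}} = \sqrt{\left(4797 - 17712\right) - 156} = \sqrt{-12915 - 156} = \sqrt{-13071} = i \sqrt{13071}$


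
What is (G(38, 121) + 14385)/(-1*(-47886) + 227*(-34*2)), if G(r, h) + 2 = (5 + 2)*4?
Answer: 14411/32450 ≈ 0.44410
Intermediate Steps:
G(r, h) = 26 (G(r, h) = -2 + (5 + 2)*4 = -2 + 7*4 = -2 + 28 = 26)
(G(38, 121) + 14385)/(-1*(-47886) + 227*(-34*2)) = (26 + 14385)/(-1*(-47886) + 227*(-34*2)) = 14411/(47886 + 227*(-68)) = 14411/(47886 - 15436) = 14411/32450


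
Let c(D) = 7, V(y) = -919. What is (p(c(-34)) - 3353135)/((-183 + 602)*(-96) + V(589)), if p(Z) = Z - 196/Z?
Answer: 3353156/41143 ≈ 81.500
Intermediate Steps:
p(Z) = Z - 196/Z
(p(c(-34)) - 3353135)/((-183 + 602)*(-96) + V(589)) = ((7 - 196/7) - 3353135)/((-183 + 602)*(-96) - 919) = ((7 - 196*⅐) - 3353135)/(419*(-96) - 919) = ((7 - 28) - 3353135)/(-40224 - 919) = (-21 - 3353135)/(-41143) = -3353156*(-1/41143) = 3353156/41143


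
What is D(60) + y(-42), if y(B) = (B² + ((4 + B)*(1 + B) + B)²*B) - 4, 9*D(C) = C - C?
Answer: -96524992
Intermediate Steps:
D(C) = 0 (D(C) = (C - C)/9 = (⅑)*0 = 0)
y(B) = -4 + B² + B*(B + (1 + B)*(4 + B))² (y(B) = (B² + ((1 + B)*(4 + B) + B)²*B) - 4 = (B² + (B + (1 + B)*(4 + B))²*B) - 4 = (B² + B*(B + (1 + B)*(4 + B))²) - 4 = -4 + B² + B*(B + (1 + B)*(4 + B))²)
D(60) + y(-42) = 0 + (-4 + (-42)² - 42*(4 + (-42)² + 6*(-42))²) = 0 + (-4 + 1764 - 42*(4 + 1764 - 252)²) = 0 + (-4 + 1764 - 42*1516²) = 0 + (-4 + 1764 - 42*2298256) = 0 + (-4 + 1764 - 96526752) = 0 - 96524992 = -96524992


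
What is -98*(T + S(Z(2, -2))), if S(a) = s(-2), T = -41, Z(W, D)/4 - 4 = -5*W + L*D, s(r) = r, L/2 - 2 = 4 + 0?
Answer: 4214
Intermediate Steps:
L = 12 (L = 4 + 2*(4 + 0) = 4 + 2*4 = 4 + 8 = 12)
Z(W, D) = 16 - 20*W + 48*D (Z(W, D) = 16 + 4*(-5*W + 12*D) = 16 + (-20*W + 48*D) = 16 - 20*W + 48*D)
S(a) = -2
-98*(T + S(Z(2, -2))) = -98*(-41 - 2) = -98*(-43) = 4214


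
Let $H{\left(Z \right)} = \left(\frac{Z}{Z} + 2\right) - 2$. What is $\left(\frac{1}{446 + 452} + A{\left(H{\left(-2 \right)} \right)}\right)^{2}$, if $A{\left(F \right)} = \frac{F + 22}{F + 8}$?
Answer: $\frac{426959569}{65318724} \approx 6.5366$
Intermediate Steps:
$H{\left(Z \right)} = 1$ ($H{\left(Z \right)} = \left(1 + 2\right) - 2 = 3 - 2 = 1$)
$A{\left(F \right)} = \frac{22 + F}{8 + F}$
$\left(\frac{1}{446 + 452} + A{\left(H{\left(-2 \right)} \right)}\right)^{2} = \left(\frac{1}{446 + 452} + \frac{22 + 1}{8 + 1}\right)^{2} = \left(\frac{1}{898} + \frac{1}{9} \cdot 23\right)^{2} = \left(\frac{1}{898} + \frac{23}{9}\right)^{2} = \left(\frac{20663}{8082}\right)^{2} = \frac{426959569}{65318724}$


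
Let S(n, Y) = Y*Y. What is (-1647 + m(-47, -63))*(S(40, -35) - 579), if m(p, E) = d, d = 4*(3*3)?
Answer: -1040706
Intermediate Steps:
S(n, Y) = Y²
d = 36 (d = 4*9 = 36)
m(p, E) = 36
(-1647 + m(-47, -63))*(S(40, -35) - 579) = (-1647 + 36)*((-35)² - 579) = -1611*(1225 - 579) = -1611*646 = -1040706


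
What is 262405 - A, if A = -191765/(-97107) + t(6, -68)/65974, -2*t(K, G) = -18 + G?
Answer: 1681094743009579/6406537218 ≈ 2.6240e+5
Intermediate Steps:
t(K, G) = 9 - G/2 (t(K, G) = -(-18 + G)/2 = 9 - G/2)
A = 12655679711/6406537218 (A = -191765/(-97107) + (9 - ½*(-68))/65974 = -191765*(-1/97107) + (9 + 34)*(1/65974) = 191765/97107 + 43*(1/65974) = 191765/97107 + 43/65974 = 12655679711/6406537218 ≈ 1.9754)
262405 - A = 262405 - 1*12655679711/6406537218 = 262405 - 12655679711/6406537218 = 1681094743009579/6406537218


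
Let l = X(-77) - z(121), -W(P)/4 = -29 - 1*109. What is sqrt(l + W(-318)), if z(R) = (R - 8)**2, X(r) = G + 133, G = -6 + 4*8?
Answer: I*sqrt(12058) ≈ 109.81*I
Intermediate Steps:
G = 26 (G = -6 + 32 = 26)
W(P) = 552 (W(P) = -4*(-29 - 1*109) = -4*(-29 - 109) = -4*(-138) = 552)
X(r) = 159 (X(r) = 26 + 133 = 159)
z(R) = (-8 + R)**2
l = -12610 (l = 159 - (-8 + 121)**2 = 159 - 1*113**2 = 159 - 1*12769 = 159 - 12769 = -12610)
sqrt(l + W(-318)) = sqrt(-12610 + 552) = sqrt(-12058) = I*sqrt(12058)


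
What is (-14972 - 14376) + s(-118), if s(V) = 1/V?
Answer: -3463065/118 ≈ -29348.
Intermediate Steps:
(-14972 - 14376) + s(-118) = (-14972 - 14376) + 1/(-118) = -29348 - 1/118 = -3463065/118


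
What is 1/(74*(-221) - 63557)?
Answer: -1/79911 ≈ -1.2514e-5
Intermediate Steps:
1/(74*(-221) - 63557) = 1/(-16354 - 63557) = 1/(-79911) = -1/79911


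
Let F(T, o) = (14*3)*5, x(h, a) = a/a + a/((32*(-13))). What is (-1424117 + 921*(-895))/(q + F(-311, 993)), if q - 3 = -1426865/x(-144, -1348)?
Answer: 991549692/148300027 ≈ 6.6861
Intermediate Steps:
x(h, a) = 1 - a/416 (x(h, a) = 1 + a/(-416) = 1 + a*(-1/416) = 1 - a/416)
F(T, o) = 210 (F(T, o) = 42*5 = 210)
q = -148392637/441 (q = 3 - 1426865/(1 - 1/416*(-1348)) = 3 - 1426865/(1 + 337/104) = 3 - 1426865/441/104 = 3 - 1426865*104/441 = 3 - 148393960/441 = -148392637/441 ≈ -3.3649e+5)
(-1424117 + 921*(-895))/(q + F(-311, 993)) = (-1424117 + 921*(-895))/(-148392637/441 + 210) = (-1424117 - 824295)/(-148300027/441) = -2248412*(-441/148300027) = 991549692/148300027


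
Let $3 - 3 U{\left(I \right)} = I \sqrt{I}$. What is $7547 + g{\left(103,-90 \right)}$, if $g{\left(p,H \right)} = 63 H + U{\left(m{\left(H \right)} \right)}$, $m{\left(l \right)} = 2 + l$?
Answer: $1878 + \frac{176 i \sqrt{22}}{3} \approx 1878.0 + 275.17 i$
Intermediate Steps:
$U{\left(I \right)} = 1 - \frac{I^{\frac{3}{2}}}{3}$ ($U{\left(I \right)} = 1 - \frac{I \sqrt{I}}{3} = 1 - \frac{I^{\frac{3}{2}}}{3}$)
$g{\left(p,H \right)} = 1 + 63 H - \frac{\left(2 + H\right)^{\frac{3}{2}}}{3}$ ($g{\left(p,H \right)} = 63 H - \left(-1 + \frac{\left(2 + H\right)^{\frac{3}{2}}}{3}\right) = 1 + 63 H - \frac{\left(2 + H\right)^{\frac{3}{2}}}{3}$)
$7547 + g{\left(103,-90 \right)} = 7547 + \left(1 + 63 \left(-90\right) - \frac{\left(2 - 90\right)^{\frac{3}{2}}}{3}\right) = 7547 - \left(5669 - \frac{176 i \sqrt{22}}{3}\right) = 1878 + \frac{176 i \sqrt{22}}{3}$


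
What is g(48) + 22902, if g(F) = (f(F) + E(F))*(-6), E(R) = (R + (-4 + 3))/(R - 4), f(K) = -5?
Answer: 504363/22 ≈ 22926.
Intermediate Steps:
E(R) = (-1 + R)/(-4 + R) (E(R) = (R - 1)/(-4 + R) = (-1 + R)/(-4 + R))
g(F) = 30 - 6*(-1 + F)/(-4 + F) (g(F) = (-5 + (-1 + F)/(-4 + F))*(-6) = 30 - 6*(-1 + F)/(-4 + F))
g(48) + 22902 = 6*(-19 + 4*48)/(-4 + 48) + 22902 = 6*(-19 + 192)/44 + 22902 = 6*(1/44)*173 + 22902 = 519/22 + 22902 = 504363/22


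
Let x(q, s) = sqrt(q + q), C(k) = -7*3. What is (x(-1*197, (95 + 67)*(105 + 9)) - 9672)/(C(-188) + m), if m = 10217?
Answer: -2418/2549 + I*sqrt(394)/10196 ≈ -0.94861 + 0.0019468*I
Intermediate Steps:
C(k) = -21
x(q, s) = sqrt(2)*sqrt(q) (x(q, s) = sqrt(2*q) = sqrt(2)*sqrt(q))
(x(-1*197, (95 + 67)*(105 + 9)) - 9672)/(C(-188) + m) = (sqrt(2)*sqrt(-1*197) - 9672)/(-21 + 10217) = (sqrt(2)*sqrt(-197) - 9672)/10196 = (sqrt(2)*(I*sqrt(197)) - 9672)*(1/10196) = (I*sqrt(394) - 9672)*(1/10196) = (-9672 + I*sqrt(394))*(1/10196) = -2418/2549 + I*sqrt(394)/10196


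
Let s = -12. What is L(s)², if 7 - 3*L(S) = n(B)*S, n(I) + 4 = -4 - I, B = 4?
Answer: 18769/9 ≈ 2085.4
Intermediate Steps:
n(I) = -8 - I (n(I) = -4 + (-4 - I) = -8 - I)
L(S) = 7/3 + 4*S (L(S) = 7/3 - (-8 - 1*4)*S/3 = 7/3 - (-8 - 4)*S/3 = 7/3 - (-4)*S = 7/3 + 4*S)
L(s)² = (7/3 + 4*(-12))² = (7/3 - 48)² = (-137/3)² = 18769/9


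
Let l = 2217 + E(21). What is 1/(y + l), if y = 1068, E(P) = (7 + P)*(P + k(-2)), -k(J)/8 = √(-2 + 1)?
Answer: 3873/15050305 + 224*I/15050305 ≈ 0.00025734 + 1.4883e-5*I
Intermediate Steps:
k(J) = -8*I (k(J) = -8*√(-2 + 1) = -8*I)
E(P) = (7 + P)*(P - 8*I)
l = 2805 - 224*I (l = 2217 + (21² - 56*I + 21*(7 - 8*I)) = 2217 + (441 - 56*I + (147 - 168*I)) = 2217 + (588 - 224*I) = 2805 - 224*I ≈ 2805.0 - 224.0*I)
1/(y + l) = 1/(1068 + (2805 - 224*I)) = 1/(3873 - 224*I) = (3873 + 224*I)/15050305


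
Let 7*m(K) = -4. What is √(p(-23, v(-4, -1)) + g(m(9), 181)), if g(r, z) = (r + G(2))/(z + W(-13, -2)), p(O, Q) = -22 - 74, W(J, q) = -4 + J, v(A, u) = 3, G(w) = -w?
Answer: I*√31634862/574 ≈ 9.7988*I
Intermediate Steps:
m(K) = -4/7 (m(K) = (⅐)*(-4) = -4/7)
p(O, Q) = -96
g(r, z) = (-2 + r)/(-17 + z) (g(r, z) = (r - 1*2)/(z + (-4 - 13)) = (r - 2)/(z - 17) = (-2 + r)/(-17 + z))
√(p(-23, v(-4, -1)) + g(m(9), 181)) = √(-96 + (-2 - 4/7)/(-17 + 181)) = √(-96 - 18/7/164) = √(-96 + (1/164)*(-18/7)) = √(-96 - 9/574) = √(-55113/574) = I*√31634862/574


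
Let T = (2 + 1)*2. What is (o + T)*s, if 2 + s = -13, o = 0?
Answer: -90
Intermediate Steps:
s = -15 (s = -2 - 13 = -15)
T = 6 (T = 3*2 = 6)
(o + T)*s = (0 + 6)*(-15) = 6*(-15) = -90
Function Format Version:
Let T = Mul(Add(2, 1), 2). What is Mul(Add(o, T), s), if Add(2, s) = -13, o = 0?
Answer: -90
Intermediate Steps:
s = -15 (s = Add(-2, -13) = -15)
T = 6 (T = Mul(3, 2) = 6)
Mul(Add(o, T), s) = Mul(Add(0, 6), -15) = Mul(6, -15) = -90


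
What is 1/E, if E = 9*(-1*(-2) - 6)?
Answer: -1/36 ≈ -0.027778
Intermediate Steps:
E = -36 (E = 9*(2 - 6) = 9*(-4) = -36)
1/E = 1/(-36) = -1/36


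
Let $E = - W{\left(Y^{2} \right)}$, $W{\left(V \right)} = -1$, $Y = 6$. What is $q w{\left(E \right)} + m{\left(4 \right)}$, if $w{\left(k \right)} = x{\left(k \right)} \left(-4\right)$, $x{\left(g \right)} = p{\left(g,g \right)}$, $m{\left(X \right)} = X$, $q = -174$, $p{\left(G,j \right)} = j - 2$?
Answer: $-692$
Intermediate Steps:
$p{\left(G,j \right)} = -2 + j$
$x{\left(g \right)} = -2 + g$
$E = 1$ ($E = \left(-1\right) \left(-1\right) = 1$)
$w{\left(k \right)} = 8 - 4 k$ ($w{\left(k \right)} = \left(-2 + k\right) \left(-4\right) = 8 - 4 k$)
$q w{\left(E \right)} + m{\left(4 \right)} = - 174 \left(8 - 4\right) + 4 = \left(-174\right) 4 + 4 = -696 + 4 = -692$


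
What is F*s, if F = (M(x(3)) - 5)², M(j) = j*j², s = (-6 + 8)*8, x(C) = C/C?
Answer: 256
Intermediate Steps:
x(C) = 1
s = 16 (s = 2*8 = 16)
M(j) = j³
F = 16 (F = (1³ - 5)² = (1 - 5)² = (-4)² = 16)
F*s = 16*16 = 256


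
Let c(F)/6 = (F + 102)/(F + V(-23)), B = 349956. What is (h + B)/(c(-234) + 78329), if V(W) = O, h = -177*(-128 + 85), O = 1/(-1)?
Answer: 84028245/18408107 ≈ 4.5647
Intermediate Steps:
O = -1
h = 7611 (h = -177*(-43) = 7611)
V(W) = -1
c(F) = 6*(102 + F)/(-1 + F) (c(F) = 6*((F + 102)/(F - 1)) = 6*((102 + F)/(-1 + F)) = 6*(102 + F)/(-1 + F))
(h + B)/(c(-234) + 78329) = (7611 + 349956)/(6*(102 - 234)/(-1 - 234) + 78329) = 357567/(6*(-132)/(-235) + 78329) = 357567/(6*(-1/235)*(-132) + 78329) = 357567/(792/235 + 78329) = 357567/(18408107/235) = 357567*(235/18408107) = 84028245/18408107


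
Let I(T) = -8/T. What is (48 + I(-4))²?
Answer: 2500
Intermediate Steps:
(48 + I(-4))² = (48 - 8/(-4))² = (48 - 8*(-¼))² = (48 + 2)² = 50² = 2500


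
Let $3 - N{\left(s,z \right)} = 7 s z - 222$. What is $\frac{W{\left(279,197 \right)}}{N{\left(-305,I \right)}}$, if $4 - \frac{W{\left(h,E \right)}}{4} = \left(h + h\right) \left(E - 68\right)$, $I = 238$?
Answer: $- \frac{287912}{508355} \approx -0.56636$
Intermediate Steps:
$N{\left(s,z \right)} = 225 - 7 s z$ ($N{\left(s,z \right)} = 3 - \left(7 s z - 222\right) = 3 - \left(-222 + 7 s z\right) = 225 - 7 s z$)
$W{\left(h,E \right)} = 16 - 8 h \left(-68 + E\right)$ ($W{\left(h,E \right)} = 16 - 4 \left(h + h\right) \left(E - 68\right) = 16 - 4 \cdot 2 h \left(-68 + E\right) = 16 - 8 h \left(-68 + E\right)$)
$\frac{W{\left(279,197 \right)}}{N{\left(-305,I \right)}} = \frac{16 + 544 \cdot 279 - 1576 \cdot 279}{225 - \left(-2135\right) 238} = \frac{16 + 151776 - 439704}{225 + 508130} = - \frac{287912}{508355}$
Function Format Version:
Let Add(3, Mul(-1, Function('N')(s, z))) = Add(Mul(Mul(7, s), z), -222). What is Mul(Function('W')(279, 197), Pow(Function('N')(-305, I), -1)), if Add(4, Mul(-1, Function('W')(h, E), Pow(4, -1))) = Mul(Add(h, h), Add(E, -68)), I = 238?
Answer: Rational(-287912, 508355) ≈ -0.56636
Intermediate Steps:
Function('N')(s, z) = Add(225, Mul(-7, s, z)) (Function('N')(s, z) = Add(3, Mul(-1, Add(Mul(Mul(7, s), z), -222))) = Add(3, Mul(-1, Add(Mul(7, s, z), -222))) = Add(3, Mul(-1, Add(-222, Mul(7, s, z)))) = Add(3, Add(222, Mul(-7, s, z))) = Add(225, Mul(-7, s, z)))
Function('W')(h, E) = Add(16, Mul(-8, h, Add(-68, E))) (Function('W')(h, E) = Add(16, Mul(-4, Mul(Add(h, h), Add(E, -68)))) = Add(16, Mul(-4, Mul(Mul(2, h), Add(-68, E)))) = Add(16, Mul(-4, Mul(2, h, Add(-68, E)))) = Add(16, Mul(-8, h, Add(-68, E))))
Mul(Function('W')(279, 197), Pow(Function('N')(-305, I), -1)) = Mul(Add(16, Mul(544, 279), Mul(-8, 197, 279)), Pow(Add(225, Mul(-7, -305, 238)), -1)) = Mul(Add(16, 151776, -439704), Pow(Add(225, 508130), -1)) = Mul(-287912, Pow(508355, -1)) = Mul(-287912, Rational(1, 508355)) = Rational(-287912, 508355)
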